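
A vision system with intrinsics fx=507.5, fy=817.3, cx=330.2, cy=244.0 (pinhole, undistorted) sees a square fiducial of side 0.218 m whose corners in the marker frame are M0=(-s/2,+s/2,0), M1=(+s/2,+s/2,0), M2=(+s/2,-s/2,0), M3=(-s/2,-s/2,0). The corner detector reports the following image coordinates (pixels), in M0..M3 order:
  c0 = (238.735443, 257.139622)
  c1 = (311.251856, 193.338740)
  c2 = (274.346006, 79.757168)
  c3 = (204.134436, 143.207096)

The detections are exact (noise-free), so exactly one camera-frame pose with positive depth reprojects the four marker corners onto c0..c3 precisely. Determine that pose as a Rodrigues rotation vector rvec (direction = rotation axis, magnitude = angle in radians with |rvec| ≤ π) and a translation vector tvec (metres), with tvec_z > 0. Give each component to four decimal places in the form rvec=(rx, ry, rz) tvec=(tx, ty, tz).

Intrinsics K: fx=507.5, fy=817.3, cx=330.2, cy=244.0
Marker side s = 0.218 m; corners in marker frame (Z=0):
  M0 = (-0.1090, +0.1090, 0)
  M1 = (+0.1090, +0.1090, 0)
  M2 = (+0.1090, -0.1090, 0)
  M3 = (-0.1090, -0.1090, 0)
Detected image corners:
  c0 = (238.735443, 257.139622) px
  c1 = (311.251856, 193.338740) px
  c2 = (274.346006, 79.757168) px
  c3 = (204.134436, 143.207096) px
Planar DLT: solve 8×8 A·h = b for H (H[2,2]=1):
  H  [+313.48813 +132.79709 +256.67190]
  H  [-300.88512 +501.41027 +167.79497]
  H  [-0.05367 -0.12126 +1.00000]
B = K⁻¹H; ‖b₁‖=0.743504, ‖b₂‖=0.743504; λ = 2/(‖b₁‖+‖b₂‖) = 1.344983, sign → tz>0 ⇒ λ=+1.344983
r₁ = λ·B[:,0] = (+0.87778,-0.47360,-0.07219); r₂ = λ·B[:,1] = (+0.45806,+0.87383,-0.16310)
r₃ = r₁×r₂ = (+0.14032,+0.11010,+0.98397); SVD([r₁ r₂ r₃]) → R = UVᵀ:
  R  [+0.87778 +0.45806 +0.14032]
  R  [-0.47360 +0.87383 +0.11010]
  R  [-0.07219 -0.16310 +0.98397]
t = (-0.19487, -0.12541, +1.34498) m
tr R = 2.735576; θ = arccos((tr R − 1)/2) = 0.520062 rad = 29.797°
axis k = ((R−Rᵀ)₃₂, (R−Rᵀ)₁₃, (R−Rᵀ)₂₁) / (2 sinθ) = (-0.274877, +0.213819, -0.937403)
rvec = θ·k = (-0.142953, +0.111199, -0.487508)

rvec=(-0.1430, 0.1112, -0.4875) tvec=(-0.1949, -0.1254, 1.3450)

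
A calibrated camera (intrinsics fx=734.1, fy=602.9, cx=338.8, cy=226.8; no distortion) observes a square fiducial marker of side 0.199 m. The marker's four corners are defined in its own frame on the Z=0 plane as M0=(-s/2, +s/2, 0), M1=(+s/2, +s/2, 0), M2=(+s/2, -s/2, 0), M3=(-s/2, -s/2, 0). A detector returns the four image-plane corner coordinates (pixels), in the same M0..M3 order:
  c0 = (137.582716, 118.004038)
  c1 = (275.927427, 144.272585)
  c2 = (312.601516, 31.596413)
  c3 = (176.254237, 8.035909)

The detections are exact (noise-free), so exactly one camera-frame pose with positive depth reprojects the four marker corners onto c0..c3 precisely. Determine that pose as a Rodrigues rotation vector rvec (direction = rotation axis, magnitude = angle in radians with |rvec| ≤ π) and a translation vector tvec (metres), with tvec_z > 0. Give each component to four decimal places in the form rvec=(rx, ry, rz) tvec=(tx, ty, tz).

rvec=(-0.1138, 0.0883, 0.2435) tvec=(-0.1567, -0.2551, 1.0117)

Intrinsics K: fx=734.1, fy=602.9, cx=338.8, cy=226.8
Marker side s = 0.199 m; corners in marker frame (Z=0):
  M0 = (-0.0995, +0.0995, 0)
  M1 = (+0.0995, +0.0995, 0)
  M2 = (+0.0995, -0.0995, 0)
  M3 = (-0.0995, -0.0995, 0)
Detected image corners:
  c0 = (137.582716, 118.004038) px
  c1 = (275.927427, 144.272585) px
  c2 = (312.601516, 31.596413) px
  c3 = (176.254237, 8.035909) px
Planar DLT: solve 8×8 A·h = b for H (H[2,2]=1):
  H  [+667.62525 -212.01984 +225.09806]
  H  [+117.60085 +551.75897 +74.79729]
  H  [-0.09976 -0.10044 +1.00000]
B = K⁻¹H; ‖b₁‖=0.988438, ‖b₂‖=0.988438; λ = 2/(‖b₁‖+‖b₂‖) = 1.011698, sign → tz>0 ⇒ λ=+1.011698
r₁ = λ·B[:,0] = (+0.96667,+0.23531,-0.10093); r₂ = λ·B[:,1] = (-0.24530,+0.96411,-0.10162)
r₃ = r₁×r₂ = (+0.07339,+0.12299,+0.98969); SVD([r₁ r₂ r₃]) → R = UVᵀ:
  R  [+0.96667 -0.24530 +0.07339]
  R  [+0.23531 +0.96411 +0.12299]
  R  [-0.10093 -0.10162 +0.98969]
t = (-0.15670, -0.25507, +1.01170) m
tr R = 2.920464; θ = arccos((tr R − 1)/2) = 0.282964 rad = 16.213°
axis k = ((R−Rᵀ)₃₂, (R−Rᵀ)₁₃, (R−Rᵀ)₂₁) / (2 sinθ) = (-0.402233, +0.312181, +0.860670)
rvec = θ·k = (-0.113817, +0.088336, +0.243539)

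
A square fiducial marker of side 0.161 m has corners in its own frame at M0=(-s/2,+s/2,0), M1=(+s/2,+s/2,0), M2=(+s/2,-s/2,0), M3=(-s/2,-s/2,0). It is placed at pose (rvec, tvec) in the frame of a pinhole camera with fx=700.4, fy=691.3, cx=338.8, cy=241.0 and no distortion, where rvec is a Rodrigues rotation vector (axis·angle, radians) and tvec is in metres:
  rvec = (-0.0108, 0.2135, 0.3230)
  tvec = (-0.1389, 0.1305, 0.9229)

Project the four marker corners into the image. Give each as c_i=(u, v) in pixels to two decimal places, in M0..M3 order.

Intrinsics K: fx=700.4, fy=691.3, cx=338.8, cy=241.0
Marker side s = 0.161 m; corners in marker frame (Z=0):
  M0 = (-0.0805, +0.0805, 0)
  M1 = (+0.0805, +0.0805, 0)
  M2 = (+0.0805, -0.0805, 0)
  M3 = (-0.0805, -0.0805, 0)
rvec = (-0.0108, 0.2135, 0.3230), |rvec| = θ = 0.38733 rad = 22.193°
Rodrigues: sinθ=0.37772, 1−cosθ=0.07408; R = I + sinθ·[k]× + (1−cosθ)·[k]×²:
    [+0.92598 -0.31612 +0.20648]
    [+0.31385 +0.94843 +0.04458]
    [-0.20992 +0.02352 +0.97743]
t = (-0.1389, 0.1305, 0.9229) m
M0: Pc = R·M0+t = (-0.23889, +0.18158, +0.94169); u = 700.4·(-0.23889)/0.94169 + 338.8 = 161.1221, v = 691.3·(+0.18158)/0.94169 + 241.0 = 374.3014
M1: Pc = R·M1+t = (-0.08981, +0.23211, +0.90789); u = 700.4·(-0.08981)/0.90789 + 338.8 = 269.5181, v = 691.3·(+0.23211)/0.90789 + 241.0 = 417.7382
M2: Pc = R·M2+t = (-0.03891, +0.07942, +0.90411); u = 700.4·(-0.03891)/0.90411 + 338.8 = 308.6562, v = 691.3·(+0.07942)/0.90411 + 241.0 = 301.7233
M3: Pc = R·M3+t = (-0.18799, +0.02889, +0.93791); u = 700.4·(-0.18799)/0.93791 + 338.8 = 198.4122, v = 691.3·(+0.02889)/0.93791 + 241.0 = 262.2917

c0=(161.12, 374.30) c1=(269.52, 417.74) c2=(308.66, 301.72) c3=(198.41, 262.29)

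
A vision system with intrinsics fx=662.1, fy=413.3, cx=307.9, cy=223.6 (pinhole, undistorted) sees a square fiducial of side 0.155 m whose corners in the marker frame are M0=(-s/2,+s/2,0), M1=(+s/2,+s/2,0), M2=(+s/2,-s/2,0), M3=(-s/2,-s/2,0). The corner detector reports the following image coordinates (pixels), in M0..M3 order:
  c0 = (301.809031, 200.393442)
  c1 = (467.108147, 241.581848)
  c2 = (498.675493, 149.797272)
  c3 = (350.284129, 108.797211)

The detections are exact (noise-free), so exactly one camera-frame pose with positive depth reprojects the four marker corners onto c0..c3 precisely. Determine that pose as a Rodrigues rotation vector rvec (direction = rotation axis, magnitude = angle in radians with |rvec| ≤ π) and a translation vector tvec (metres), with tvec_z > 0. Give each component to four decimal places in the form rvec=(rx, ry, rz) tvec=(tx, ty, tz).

rvec=(-0.3483, -0.2254, 0.3364) tvec=(0.0881, -0.0716, 0.5884)

Intrinsics K: fx=662.1, fy=413.3, cx=307.9, cy=223.6
Marker side s = 0.155 m; corners in marker frame (Z=0):
  M0 = (-0.0775, +0.0775, 0)
  M1 = (+0.0775, +0.0775, 0)
  M2 = (+0.0775, -0.0775, 0)
  M3 = (-0.0775, -0.0775, 0)
Detected image corners:
  c0 = (301.809031, 200.393442) px
  c1 = (467.108147, 241.581848) px
  c2 = (498.675493, 149.797272) px
  c3 = (350.284129, 108.797211) px
Planar DLT: solve 8×8 A·h = b for H (H[2,2]=1):
  H  [+1117.57943 -510.72768 +407.06953]
  H  [+312.00146 +481.72499 +173.34070]
  H  [+0.26782 -0.62714 +1.00000]
B = K⁻¹H; ‖b₁‖=1.699415, ‖b₂‖=1.699415; λ = 2/(‖b₁‖+‖b₂‖) = 0.588438, sign → tz>0 ⇒ λ=+0.588438
r₁ = λ·B[:,0] = (+0.91995,+0.35895,+0.15760); r₂ = λ·B[:,1] = (-0.28229,+0.88551,-0.36903)
r₃ = r₁×r₂ = (-0.27202,+0.29500,+0.91596); SVD([r₁ r₂ r₃]) → R = UVᵀ:
  R  [+0.91995 -0.28229 -0.27202]
  R  [+0.35895 +0.88551 +0.29500]
  R  [+0.15760 -0.36903 +0.91596]
t = (+0.08814, -0.07156, +0.58844) m
tr R = 2.721421; θ = arccos((tr R − 1)/2) = 0.534132 rad = 30.604°
axis k = ((R−Rᵀ)₃₂, (R−Rᵀ)₁₃, (R−Rᵀ)₂₁) / (2 sinθ) = (-0.652174, -0.421939, +0.629790)
rvec = θ·k = (-0.348347, -0.225371, +0.336391)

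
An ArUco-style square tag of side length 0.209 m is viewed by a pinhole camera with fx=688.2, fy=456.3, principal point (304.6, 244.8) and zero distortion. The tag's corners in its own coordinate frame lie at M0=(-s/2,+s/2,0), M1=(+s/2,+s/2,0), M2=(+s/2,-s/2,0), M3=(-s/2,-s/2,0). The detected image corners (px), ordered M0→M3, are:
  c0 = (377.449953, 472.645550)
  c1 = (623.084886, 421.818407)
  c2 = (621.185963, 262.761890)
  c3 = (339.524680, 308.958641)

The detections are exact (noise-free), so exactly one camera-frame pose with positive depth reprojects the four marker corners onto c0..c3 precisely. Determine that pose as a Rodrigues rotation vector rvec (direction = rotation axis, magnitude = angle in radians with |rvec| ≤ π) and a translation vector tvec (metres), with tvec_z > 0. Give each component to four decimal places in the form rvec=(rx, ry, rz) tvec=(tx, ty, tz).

rvec=(0.3069, -0.1984, -0.1883) tvec=(0.1396, 0.1393, 0.5035)

Intrinsics K: fx=688.2, fy=456.3, cx=304.6, cy=244.8
Marker side s = 0.209 m; corners in marker frame (Z=0):
  M0 = (-0.1045, +0.1045, 0)
  M1 = (+0.1045, +0.1045, 0)
  M2 = (+0.1045, -0.1045, 0)
  M3 = (-0.1045, -0.1045, 0)
Detected image corners:
  c0 = (377.449953, 472.645550) px
  c1 = (623.084886, 421.818407) px
  c2 = (621.185963, 262.761890) px
  c3 = (339.524680, 308.958641) px
Planar DLT: solve 8×8 A·h = b for H (H[2,2]=1):
  H  [+1415.85957 +400.81404 +495.46271]
  H  [-113.19157 +1002.34917 +371.02352]
  H  [+0.32643 +0.62915 +1.00000]
B = K⁻¹H; ‖b₁‖=1.986120, ‖b₂‖=1.986120; λ = 2/(‖b₁‖+‖b₂‖) = 0.503494, sign → tz>0 ⇒ λ=+0.503494
r₁ = λ·B[:,0] = (+0.96311,-0.21307,+0.16436); r₂ = λ·B[:,1] = (+0.15303,+0.93607,+0.31677)
r₃ = r₁×r₂ = (-0.22134,-0.27994,+0.93415); SVD([r₁ r₂ r₃]) → R = UVᵀ:
  R  [+0.96311 +0.15303 -0.22134]
  R  [-0.21307 +0.93607 -0.27994]
  R  [+0.16436 +0.31677 +0.93415]
t = (+0.13964, +0.13928, +0.50349) m
tr R = 2.833340; θ = arccos((tr R − 1)/2) = 0.411130 rad = 23.556°
axis k = ((R−Rᵀ)₃₂, (R−Rᵀ)₁₃, (R−Rᵀ)₂₁) / (2 sinθ) = (+0.746553, -0.482553, -0.458040)
rvec = θ·k = (+0.306930, -0.198392, -0.188314)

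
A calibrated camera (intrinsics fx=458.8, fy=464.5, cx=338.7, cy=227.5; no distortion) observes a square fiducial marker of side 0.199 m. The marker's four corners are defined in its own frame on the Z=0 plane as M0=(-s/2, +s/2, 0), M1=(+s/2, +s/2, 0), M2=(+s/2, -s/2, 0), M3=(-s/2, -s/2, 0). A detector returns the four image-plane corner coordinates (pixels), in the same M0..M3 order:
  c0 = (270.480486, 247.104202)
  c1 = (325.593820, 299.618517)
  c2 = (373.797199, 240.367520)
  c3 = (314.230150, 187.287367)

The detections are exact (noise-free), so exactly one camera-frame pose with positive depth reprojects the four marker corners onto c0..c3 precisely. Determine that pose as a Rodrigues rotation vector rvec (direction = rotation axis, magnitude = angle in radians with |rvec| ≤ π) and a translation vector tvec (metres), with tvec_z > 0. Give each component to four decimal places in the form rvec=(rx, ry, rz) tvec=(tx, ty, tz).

Intrinsics K: fx=458.8, fy=464.5, cx=338.7, cy=227.5
Marker side s = 0.199 m; corners in marker frame (Z=0):
  M0 = (-0.0995, +0.0995, 0)
  M1 = (+0.0995, +0.0995, 0)
  M2 = (+0.0995, -0.0995, 0)
  M3 = (-0.0995, -0.0995, 0)
Detected image corners:
  c0 = (270.480486, 247.104202) px
  c1 = (325.593820, 299.618517) px
  c2 = (373.797199, 240.367520) px
  c3 = (314.230150, 187.287367) px
Planar DLT: solve 8×8 A·h = b for H (H[2,2]=1):
  H  [+231.88173 -150.43078 +319.95501]
  H  [+222.79883 +360.20743 +243.87826]
  H  [-0.17438 +0.25049 +1.00000]
B = K⁻¹H; ‖b₁‖=0.867087, ‖b₂‖=0.867087; λ = 2/(‖b₁‖+‖b₂‖) = 1.153286, sign → tz>0 ⇒ λ=+1.153286
r₁ = λ·B[:,0] = (+0.73135,+0.65168,-0.20111); r₂ = λ·B[:,1] = (-0.59140,+0.75286,+0.28888)
r₃ = r₁×r₂ = (+0.33967,-0.09234,+0.93600); SVD([r₁ r₂ r₃]) → R = UVᵀ:
  R  [+0.73135 -0.59140 +0.33967]
  R  [+0.65168 +0.75286 -0.09234]
  R  [-0.20111 +0.28888 +0.93600]
t = (-0.04712, +0.04066, +1.15329) m
tr R = 2.420206; θ = arccos((tr R − 1)/2) = 0.781152 rad = 44.757°
axis k = ((R−Rᵀ)₃₂, (R−Rᵀ)₁₃, (R−Rᵀ)₂₁) / (2 sinθ) = (+0.270716, +0.384023, +0.882745)
rvec = θ·k = (+0.211470, +0.299980, +0.689558)

rvec=(0.2115, 0.3000, 0.6896) tvec=(-0.0471, 0.0407, 1.1533)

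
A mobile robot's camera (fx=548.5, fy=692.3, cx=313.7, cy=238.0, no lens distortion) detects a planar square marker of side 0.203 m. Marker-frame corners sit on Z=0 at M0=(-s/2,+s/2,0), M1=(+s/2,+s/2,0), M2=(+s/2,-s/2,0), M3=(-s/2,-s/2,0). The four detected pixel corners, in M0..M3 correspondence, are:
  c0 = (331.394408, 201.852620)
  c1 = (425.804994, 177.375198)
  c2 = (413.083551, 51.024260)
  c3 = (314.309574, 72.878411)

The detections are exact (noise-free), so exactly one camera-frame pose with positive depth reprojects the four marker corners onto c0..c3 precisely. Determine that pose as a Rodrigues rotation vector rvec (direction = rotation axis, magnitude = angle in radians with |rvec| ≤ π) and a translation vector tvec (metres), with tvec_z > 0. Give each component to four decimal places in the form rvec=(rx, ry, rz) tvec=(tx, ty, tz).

Intrinsics K: fx=548.5, fy=692.3, cx=313.7, cy=238.0
Marker side s = 0.203 m; corners in marker frame (Z=0):
  M0 = (-0.1015, +0.1015, 0)
  M1 = (+0.1015, +0.1015, 0)
  M2 = (+0.1015, -0.1015, 0)
  M3 = (-0.1015, -0.1015, 0)
Detected image corners:
  c0 = (331.394408, 201.852620) px
  c1 = (425.804994, 177.375198) px
  c2 = (413.083551, 51.024260) px
  c3 = (314.309574, 72.878411) px
Planar DLT: solve 8×8 A·h = b for H (H[2,2]=1):
  H  [+526.72928 +147.96726 +371.97561]
  H  [-96.92291 +654.10630 +126.92472]
  H  [+0.13775 +0.20128 +1.00000]
B = K⁻¹H; ‖b₁‖=0.911684, ‖b₂‖=0.911684; λ = 2/(‖b₁‖+‖b₂‖) = 1.096871, sign → tz>0 ⇒ λ=+1.096871
r₁ = λ·B[:,0] = (+0.96692,-0.20551,+0.15109); r₂ = λ·B[:,1] = (+0.16963,+0.96046,+0.22077)
r₃ = r₁×r₂ = (-0.19049,-0.18784,+0.96355); SVD([r₁ r₂ r₃]) → R = UVᵀ:
  R  [+0.96692 +0.16963 -0.19049]
  R  [-0.20551 +0.96046 -0.18784]
  R  [+0.15109 +0.22077 +0.96355]
t = (+0.11654, -0.17599, +1.09687) m
tr R = 2.890933; θ = arccos((tr R − 1)/2) = 0.331772 rad = 19.009°
axis k = ((R−Rᵀ)₃₂, (R−Rᵀ)₁₃, (R−Rᵀ)₂₁) / (2 sinθ) = (+0.627249, -0.524346, -0.575865)
rvec = θ·k = (+0.208104, -0.173963, -0.191056)

rvec=(0.2081, -0.1740, -0.1911) tvec=(0.1165, -0.1760, 1.0969)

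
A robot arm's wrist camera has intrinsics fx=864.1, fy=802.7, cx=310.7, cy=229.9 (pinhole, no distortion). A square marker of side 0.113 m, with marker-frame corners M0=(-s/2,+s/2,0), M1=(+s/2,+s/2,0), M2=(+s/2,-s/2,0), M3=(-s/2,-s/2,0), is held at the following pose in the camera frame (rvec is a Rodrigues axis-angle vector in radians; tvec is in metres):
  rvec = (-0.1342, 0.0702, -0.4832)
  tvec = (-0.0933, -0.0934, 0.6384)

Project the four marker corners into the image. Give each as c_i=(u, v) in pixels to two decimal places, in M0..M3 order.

Intrinsics K: fx=864.1, fy=802.7, cx=310.7, cy=229.9
Marker side s = 0.113 m; corners in marker frame (Z=0):
  M0 = (-0.0565, +0.0565, 0)
  M1 = (+0.0565, +0.0565, 0)
  M2 = (+0.0565, -0.0565, 0)
  M3 = (-0.0565, -0.0565, 0)
rvec = (-0.1342, 0.0702, -0.4832), |rvec| = θ = 0.50638 rad = 29.013°
Rodrigues: sinθ=0.48501, 1−cosθ=0.12549; R = I + sinθ·[k]× + (1−cosθ)·[k]×²:
    [+0.88332 +0.45820 +0.09897]
    [-0.46742 +0.87692 +0.11194]
    [-0.03550 -0.14514 +0.98877]
t = (-0.0933, -0.0934, 0.6384) m
M0: Pc = R·M0+t = (-0.11732, -0.01744, +0.63221); u = 864.1·(-0.11732)/0.63221 + 310.7 = 150.3479, v = 802.7·(-0.01744)/0.63221 + 229.9 = 207.7508
M1: Pc = R·M1+t = (-0.01750, -0.07026, +0.62819); u = 864.1·(-0.01750)/0.62819 + 310.7 = 286.6227, v = 802.7·(-0.07026)/0.62819 + 229.9 = 140.1179
M2: Pc = R·M2+t = (-0.06928, -0.16936, +0.64459); u = 864.1·(-0.06928)/0.64459 + 310.7 = 217.8268, v = 802.7·(-0.16936)/0.64459 + 229.9 = 19.0054
M3: Pc = R·M3+t = (-0.16910, -0.11654, +0.64861); u = 864.1·(-0.16910)/0.64861 + 310.7 = 85.4233, v = 802.7·(-0.11654)/0.64861 + 229.9 = 85.6772

c0=(150.35, 207.75) c1=(286.62, 140.12) c2=(217.83, 19.01) c3=(85.42, 85.68)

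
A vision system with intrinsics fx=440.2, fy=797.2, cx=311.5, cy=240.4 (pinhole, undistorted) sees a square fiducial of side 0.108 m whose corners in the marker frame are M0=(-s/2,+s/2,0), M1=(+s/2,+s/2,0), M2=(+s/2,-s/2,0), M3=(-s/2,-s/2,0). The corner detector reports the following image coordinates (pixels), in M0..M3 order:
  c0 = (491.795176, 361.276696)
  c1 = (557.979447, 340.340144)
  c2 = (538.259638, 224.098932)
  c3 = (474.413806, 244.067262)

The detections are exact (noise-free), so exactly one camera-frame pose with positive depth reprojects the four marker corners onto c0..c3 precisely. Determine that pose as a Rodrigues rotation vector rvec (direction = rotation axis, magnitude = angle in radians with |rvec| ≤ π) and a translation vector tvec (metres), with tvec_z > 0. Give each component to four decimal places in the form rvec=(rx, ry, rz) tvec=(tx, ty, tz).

rvec=(-0.2452, 0.0083, -0.1709) tvec=(0.3320, 0.0458, 0.7166)

Intrinsics K: fx=440.2, fy=797.2, cx=311.5, cy=240.4
Marker side s = 0.108 m; corners in marker frame (Z=0):
  M0 = (-0.0540, +0.0540, 0)
  M1 = (+0.0540, +0.0540, 0)
  M2 = (+0.0540, -0.0540, 0)
  M3 = (-0.0540, -0.0540, 0)
Detected image corners:
  c0 = (491.795176, 361.276696) px
  c1 = (557.979447, 340.340144) px
  c2 = (538.259638, 224.098932) px
  c3 = (474.413806, 244.067262) px
Planar DLT: solve 8×8 A·h = b for H (H[2,2]=1):
  H  [+610.85402 -2.52645 +515.47355]
  H  [-184.15372 +981.92516 +291.37067]
  H  [+0.01757 -0.33805 +1.00000]
B = K⁻¹H; ‖b₁‖=1.395503, ‖b₂‖=1.395503; λ = 2/(‖b₁‖+‖b₂‖) = 0.716587, sign → tz>0 ⇒ λ=+0.716587
r₁ = λ·B[:,0] = (+0.98548,-0.16933,+0.01259); r₂ = λ·B[:,1] = (+0.16730,+0.95568,-0.24224)
r₃ = r₁×r₂ = (+0.02898,+0.24083,+0.97013); SVD([r₁ r₂ r₃]) → R = UVᵀ:
  R  [+0.98548 +0.16730 +0.02898]
  R  [-0.16933 +0.95568 +0.24083]
  R  [+0.01259 -0.24224 +0.97013]
t = (+0.33204, +0.04582, +0.71659) m
tr R = 2.911296; θ = arccos((tr R − 1)/2) = 0.298944 rad = 17.128°
axis k = ((R−Rᵀ)₃₂, (R−Rᵀ)₁₃, (R−Rᵀ)₂₁) / (2 sinθ) = (-0.820121, +0.027830, -0.571512)
rvec = θ·k = (-0.245171, +0.008320, -0.170850)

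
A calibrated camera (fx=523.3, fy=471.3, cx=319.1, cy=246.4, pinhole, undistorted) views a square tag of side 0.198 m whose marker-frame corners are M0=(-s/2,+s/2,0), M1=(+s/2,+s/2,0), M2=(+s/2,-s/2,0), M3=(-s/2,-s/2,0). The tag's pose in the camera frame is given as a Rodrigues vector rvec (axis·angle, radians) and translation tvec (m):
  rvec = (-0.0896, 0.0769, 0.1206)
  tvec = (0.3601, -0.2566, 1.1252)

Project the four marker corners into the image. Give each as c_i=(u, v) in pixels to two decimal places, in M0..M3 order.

Intrinsics K: fx=523.3, fy=471.3, cx=319.1, cy=246.4
Marker side s = 0.198 m; corners in marker frame (Z=0):
  M0 = (-0.0990, +0.0990, 0)
  M1 = (+0.0990, +0.0990, 0)
  M2 = (+0.0990, -0.0990, 0)
  M3 = (-0.0990, -0.0990, 0)
rvec = (-0.0896, 0.0769, 0.1206), |rvec| = θ = 0.16878 rad = 9.670°
Rodrigues: sinθ=0.16798, 1−cosθ=0.01421; R = I + sinθ·[k]× + (1−cosθ)·[k]×²:
    [+0.98980 -0.12347 +0.07115]
    [+0.11659 +0.98874 +0.09380]
    [-0.08193 -0.08455 +0.99305]
t = (0.3601, -0.2566, 1.1252) m
M0: Pc = R·M0+t = (+0.24989, -0.17026, +1.12494); u = 523.3·(+0.24989)/1.12494 + 319.1 = 435.3426, v = 471.3·(-0.17026)/1.12494 + 246.4 = 175.0698
M1: Pc = R·M1+t = (+0.44587, -0.14717, +1.10872); u = 523.3·(+0.44587)/1.10872 + 319.1 = 529.5429, v = 471.3·(-0.14717)/1.10872 + 246.4 = 183.8393
M2: Pc = R·M2+t = (+0.47031, -0.34294, +1.12546); u = 523.3·(+0.47031)/1.12546 + 319.1 = 537.7792, v = 471.3·(-0.34294)/1.12546 + 246.4 = 102.7885
M3: Pc = R·M3+t = (+0.27433, -0.36603, +1.14168); u = 523.3·(+0.27433)/1.14168 + 319.1 = 444.8432, v = 471.3·(-0.36603)/1.14168 + 246.4 = 95.2992

c0=(435.34, 175.07) c1=(529.54, 183.84) c2=(537.78, 102.79) c3=(444.84, 95.30)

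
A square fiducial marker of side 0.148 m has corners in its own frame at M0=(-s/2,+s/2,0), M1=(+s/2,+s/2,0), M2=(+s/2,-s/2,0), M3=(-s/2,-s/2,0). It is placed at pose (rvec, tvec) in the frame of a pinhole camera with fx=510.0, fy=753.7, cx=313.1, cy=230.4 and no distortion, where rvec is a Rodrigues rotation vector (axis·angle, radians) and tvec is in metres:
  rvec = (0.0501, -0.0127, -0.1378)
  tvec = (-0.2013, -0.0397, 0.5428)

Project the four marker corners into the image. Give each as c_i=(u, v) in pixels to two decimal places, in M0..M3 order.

Intrinsics K: fx=510.0, fy=753.7, cx=313.1, cy=230.4
Marker side s = 0.148 m; corners in marker frame (Z=0):
  M0 = (-0.0740, +0.0740, 0)
  M1 = (+0.0740, +0.0740, 0)
  M2 = (+0.0740, -0.0740, 0)
  M3 = (-0.0740, -0.0740, 0)
rvec = (0.0501, -0.0127, -0.1378), |rvec| = θ = 0.14717 rad = 8.432°
Rodrigues: sinθ=0.14664, 1−cosθ=0.01081; R = I + sinθ·[k]× + (1−cosθ)·[k]×²:
    [+0.99044 +0.13699 -0.01610]
    [-0.13762 +0.98927 -0.04905]
    [+0.00921 +0.05079 +0.99867]
t = (-0.2013, -0.0397, 0.5428) m
M0: Pc = R·M0+t = (-0.26446, +0.04369, +0.54588); u = 510.0·(-0.26446)/0.54588 + 313.1 = 66.0253, v = 753.7·(+0.04369)/0.54588 + 230.4 = 290.7232
M1: Pc = R·M1+t = (-0.11787, +0.02332, +0.54724); u = 510.0·(-0.11787)/0.54724 + 313.1 = 203.2508, v = 753.7·(+0.02332)/0.54724 + 230.4 = 262.5209
M2: Pc = R·M2+t = (-0.13814, -0.12309, +0.53972); u = 510.0·(-0.13814)/0.53972 + 313.1 = 182.5635, v = 753.7·(-0.12309)/0.53972 + 230.4 = 58.5102
M3: Pc = R·M3+t = (-0.28473, -0.10272, +0.53836); u = 510.0·(-0.28473)/0.53836 + 313.1 = 43.3694, v = 753.7·(-0.10272)/0.53836 + 230.4 = 86.5899

c0=(66.03, 290.72) c1=(203.25, 262.52) c2=(182.56, 58.51) c3=(43.37, 86.59)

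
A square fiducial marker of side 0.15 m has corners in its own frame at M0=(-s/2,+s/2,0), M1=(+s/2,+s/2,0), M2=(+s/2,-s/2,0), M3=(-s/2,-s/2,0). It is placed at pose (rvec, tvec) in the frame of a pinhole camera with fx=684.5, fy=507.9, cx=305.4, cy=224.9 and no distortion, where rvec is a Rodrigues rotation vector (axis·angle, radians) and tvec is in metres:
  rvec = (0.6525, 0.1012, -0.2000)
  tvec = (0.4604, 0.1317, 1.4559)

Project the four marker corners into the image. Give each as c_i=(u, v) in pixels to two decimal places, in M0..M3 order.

c0=(488.03, 292.54) c1=(558.21, 285.79) c2=(558.40, 247.41) c3=(483.83, 255.21)

Intrinsics K: fx=684.5, fy=507.9, cx=305.4, cy=224.9
Marker side s = 0.15 m; corners in marker frame (Z=0):
  M0 = (-0.0750, +0.0750, 0)
  M1 = (+0.0750, +0.0750, 0)
  M2 = (+0.0750, -0.0750, 0)
  M3 = (-0.0750, -0.0750, 0)
rvec = (0.6525, 0.1012, -0.2000), |rvec| = θ = 0.68993 rad = 39.530°
Rodrigues: sinθ=0.63648, 1−cosθ=0.22871; R = I + sinθ·[k]× + (1−cosθ)·[k]×²:
    [+0.97586 +0.21623 +0.03066]
    [-0.15278 +0.77621 -0.61168]
    [-0.15606 +0.59223 +0.79051]
t = (0.4604, 0.1317, 1.4559) m
M0: Pc = R·M0+t = (+0.40343, +0.20137, +1.51202); u = 684.5·(+0.40343)/1.51202 + 305.4 = 488.0339, v = 507.9·(+0.20137)/1.51202 + 224.9 = 292.5433
M1: Pc = R·M1+t = (+0.54981, +0.17846, +1.48861); u = 684.5·(+0.54981)/1.48861 + 305.4 = 558.2146, v = 507.9·(+0.17846)/1.48861 + 224.9 = 285.7880
M2: Pc = R·M2+t = (+0.51737, +0.06203, +1.39978); u = 684.5·(+0.51737)/1.39978 + 305.4 = 558.3980, v = 507.9·(+0.06203)/1.39978 + 224.9 = 247.4055
M3: Pc = R·M3+t = (+0.37099, +0.08494, +1.42319); u = 684.5·(+0.37099)/1.42319 + 305.4 = 483.8337, v = 507.9·(+0.08494)/1.42319 + 224.9 = 255.2138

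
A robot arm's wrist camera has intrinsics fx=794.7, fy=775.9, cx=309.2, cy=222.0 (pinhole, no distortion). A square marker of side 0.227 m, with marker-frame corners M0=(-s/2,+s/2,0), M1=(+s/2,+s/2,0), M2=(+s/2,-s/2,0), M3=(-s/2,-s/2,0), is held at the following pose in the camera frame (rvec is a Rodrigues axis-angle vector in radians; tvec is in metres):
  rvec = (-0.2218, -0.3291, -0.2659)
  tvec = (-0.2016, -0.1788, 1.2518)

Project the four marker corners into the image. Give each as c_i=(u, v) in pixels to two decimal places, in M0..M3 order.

c0=(128.03, 191.44) c1=(268.61, 162.84) c2=(229.65, 38.09) c3=(91.00, 57.84)

Intrinsics K: fx=794.7, fy=775.9, cx=309.2, cy=222.0
Marker side s = 0.227 m; corners in marker frame (Z=0):
  M0 = (-0.1135, +0.1135, 0)
  M1 = (+0.1135, +0.1135, 0)
  M2 = (+0.1135, -0.1135, 0)
  M3 = (-0.1135, -0.1135, 0)
rvec = (-0.2218, -0.3291, -0.2659), |rvec| = θ = 0.47771 rad = 27.371°
Rodrigues: sinθ=0.45974, 1−cosθ=0.11195; R = I + sinθ·[k]× + (1−cosθ)·[k]×²:
    [+0.91218 +0.29171 -0.28779]
    [-0.22009 +0.94118 +0.25639]
    [+0.34566 -0.17053 +0.92274]
t = (-0.2016, -0.1788, 1.2518) m
M0: Pc = R·M0+t = (-0.27202, -0.04700, +1.19321); u = 794.7·(-0.27202)/1.19321 + 309.2 = 128.0275, v = 775.9·(-0.04700)/1.19321 + 222.0 = 191.4408
M1: Pc = R·M1+t = (-0.06496, -0.09696, +1.27168); u = 794.7·(-0.06496)/1.27168 + 309.2 = 268.6063, v = 775.9·(-0.09696)/1.27168 + 222.0 = 162.8431
M2: Pc = R·M2+t = (-0.13118, -0.31060, +1.31039); u = 794.7·(-0.13118)/1.31039 + 309.2 = 229.6467, v = 775.9·(-0.31060)/1.31039 + 222.0 = 38.0863
M3: Pc = R·M3+t = (-0.33824, -0.26064, +1.23192); u = 794.7·(-0.33824)/1.23192 + 309.2 = 91.0039, v = 775.9·(-0.26064)/1.23192 + 222.0 = 57.8393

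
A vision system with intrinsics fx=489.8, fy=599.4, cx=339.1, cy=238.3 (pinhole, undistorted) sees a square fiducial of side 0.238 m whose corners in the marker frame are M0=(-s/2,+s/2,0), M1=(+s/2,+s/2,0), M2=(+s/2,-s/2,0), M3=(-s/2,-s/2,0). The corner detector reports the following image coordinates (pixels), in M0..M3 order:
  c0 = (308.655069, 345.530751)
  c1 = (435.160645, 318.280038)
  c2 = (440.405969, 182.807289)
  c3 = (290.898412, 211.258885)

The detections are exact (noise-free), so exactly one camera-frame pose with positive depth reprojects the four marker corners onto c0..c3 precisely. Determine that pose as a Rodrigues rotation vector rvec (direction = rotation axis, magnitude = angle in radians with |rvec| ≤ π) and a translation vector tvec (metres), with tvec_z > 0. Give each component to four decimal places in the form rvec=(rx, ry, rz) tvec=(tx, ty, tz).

rvec=(0.6110, -0.1348, -0.1269) tvec=(0.0523, 0.0438, 0.8319)

Intrinsics K: fx=489.8, fy=599.4, cx=339.1, cy=238.3
Marker side s = 0.238 m; corners in marker frame (Z=0):
  M0 = (-0.1190, +0.1190, 0)
  M1 = (+0.1190, +0.1190, 0)
  M2 = (+0.1190, -0.1190, 0)
  M3 = (-0.1190, -0.1190, 0)
Detected image corners:
  c0 = (308.655069, 345.530751) px
  c1 = (435.160645, 318.280038) px
  c2 = (440.405969, 182.807289) px
  c3 = (290.898412, 211.258885) px
Planar DLT: solve 8×8 A·h = b for H (H[2,2]=1):
  H  [+615.02757 +282.15742 +369.91101]
  H  [-88.72404 +750.65871 +269.87450]
  H  [+0.10621 +0.69549 +1.00000]
B = K⁻¹H; ‖b₁‖=1.202052, ‖b₂‖=1.202052; λ = 2/(‖b₁‖+‖b₂‖) = 0.831911, sign → tz>0 ⇒ λ=+0.831911
r₁ = λ·B[:,0] = (+0.98344,-0.15827,+0.08836); r₂ = λ·B[:,1] = (+0.07867,+0.81182,+0.57859)
r₃ = r₁×r₂ = (-0.16330,-0.56205,+0.81082); SVD([r₁ r₂ r₃]) → R = UVᵀ:
  R  [+0.98344 +0.07867 -0.16330]
  R  [-0.15827 +0.81182 -0.56205]
  R  [+0.08836 +0.57859 +0.81082]
t = (+0.05233, +0.04382, +0.83191) m
tr R = 2.606073; θ = arccos((tr R − 1)/2) = 0.638423 rad = 36.579°
axis k = ((R−Rᵀ)₃₂, (R−Rᵀ)₁₃, (R−Rᵀ)₂₁) / (2 sinθ) = (+0.957026, -0.211146, -0.198793)
rvec = θ·k = (+0.610988, -0.134800, -0.126914)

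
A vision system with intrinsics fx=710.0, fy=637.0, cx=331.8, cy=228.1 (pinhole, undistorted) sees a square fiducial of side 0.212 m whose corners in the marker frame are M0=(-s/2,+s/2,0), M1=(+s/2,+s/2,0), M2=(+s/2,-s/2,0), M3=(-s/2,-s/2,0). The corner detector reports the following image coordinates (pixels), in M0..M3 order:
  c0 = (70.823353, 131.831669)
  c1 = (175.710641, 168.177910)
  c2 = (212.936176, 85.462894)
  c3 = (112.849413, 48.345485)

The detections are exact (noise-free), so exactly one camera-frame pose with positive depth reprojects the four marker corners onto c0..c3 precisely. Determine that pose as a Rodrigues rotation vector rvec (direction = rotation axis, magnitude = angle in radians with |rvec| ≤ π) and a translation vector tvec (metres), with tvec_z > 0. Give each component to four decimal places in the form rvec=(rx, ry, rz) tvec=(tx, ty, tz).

Intrinsics K: fx=710.0, fy=637.0, cx=331.8, cy=228.1
Marker side s = 0.212 m; corners in marker frame (Z=0):
  M0 = (-0.1060, +0.1060, 0)
  M1 = (+0.1060, +0.1060, 0)
  M2 = (+0.1060, -0.1060, 0)
  M3 = (-0.1060, -0.1060, 0)
Detected image corners:
  c0 = (70.823353, 131.831669) px
  c1 = (175.710641, 168.177910) px
  c2 = (212.936176, 85.462894) px
  c3 = (112.849413, 48.345485) px
Planar DLT: solve 8×8 A·h = b for H (H[2,2]=1):
  H  [+500.50303 -211.69970 +144.10195]
  H  [+186.39725 +373.06335 +107.92222]
  H  [+0.12079 -0.17424 +1.00000]
B = K⁻¹H; ‖b₁‖=0.705199, ‖b₂‖=0.705199; λ = 2/(‖b₁‖+‖b₂‖) = 1.418039, sign → tz>0 ⇒ λ=+1.418039
r₁ = λ·B[:,0] = (+0.91958,+0.35361,+0.17129); r₂ = λ·B[:,1] = (-0.30735,+0.91896,-0.24708)
r₃ = r₁×r₂ = (-0.24478,+0.17457,+0.95374); SVD([r₁ r₂ r₃]) → R = UVᵀ:
  R  [+0.91958 -0.30735 -0.24478]
  R  [+0.35361 +0.91896 +0.17457]
  R  [+0.17129 -0.24708 +0.95374]
t = (-0.37488, -0.26753, +1.41804) m
tr R = 2.792273; θ = arccos((tr R − 1)/2) = 0.459810 rad = 26.345°
axis k = ((R−Rᵀ)₃₂, (R−Rᵀ)₁₃, (R−Rᵀ)₂₁) / (2 sinθ) = (-0.475067, -0.468772, +0.744691)
rvec = θ·k = (-0.218441, -0.215546, +0.342417)

rvec=(-0.2184, -0.2155, 0.3424) tvec=(-0.3749, -0.2675, 1.4180)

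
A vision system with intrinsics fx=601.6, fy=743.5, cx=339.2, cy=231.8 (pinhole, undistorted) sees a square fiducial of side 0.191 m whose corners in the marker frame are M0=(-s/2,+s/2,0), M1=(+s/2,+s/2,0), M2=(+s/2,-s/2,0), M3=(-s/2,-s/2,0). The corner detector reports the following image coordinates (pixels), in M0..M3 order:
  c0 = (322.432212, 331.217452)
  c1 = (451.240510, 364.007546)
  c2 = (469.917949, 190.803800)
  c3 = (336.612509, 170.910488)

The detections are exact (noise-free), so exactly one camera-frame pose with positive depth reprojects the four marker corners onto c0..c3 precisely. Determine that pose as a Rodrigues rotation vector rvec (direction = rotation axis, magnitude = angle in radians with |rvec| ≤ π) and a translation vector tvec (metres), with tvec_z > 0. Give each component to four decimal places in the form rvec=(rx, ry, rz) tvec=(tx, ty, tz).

rvec=(0.0848, 0.3718, 0.1284) tvec=(0.0740, 0.0371, 0.8390)

Intrinsics K: fx=601.6, fy=743.5, cx=339.2, cy=231.8
Marker side s = 0.191 m; corners in marker frame (Z=0):
  M0 = (-0.0955, +0.0955, 0)
  M1 = (+0.0955, +0.0955, 0)
  M2 = (+0.0955, -0.0955, 0)
  M3 = (-0.0955, -0.0955, 0)
Detected image corners:
  c0 = (322.432212, 331.217452) px
  c1 = (451.240510, 364.007546) px
  c2 = (469.917949, 190.803800) px
  c3 = (336.612509, 170.910488) px
Planar DLT: solve 8×8 A·h = b for H (H[2,2]=1):
  H  [+518.16832 -35.60508 +392.29272]
  H  [+26.05276 +905.09260 +264.70682]
  H  [-0.42489 +0.12639 +1.00000]
B = K⁻¹H; ‖b₁‖=1.191857, ‖b₂‖=1.191857; λ = 2/(‖b₁‖+‖b₂‖) = 0.839027, sign → tz>0 ⇒ λ=+0.839027
r₁ = λ·B[:,0] = (+0.92367,+0.14054,-0.35649); r₂ = λ·B[:,1] = (-0.10945,+0.98832,+0.10605)
r₃ = r₁×r₂ = (+0.36723,-0.05894,+0.92826); SVD([r₁ r₂ r₃]) → R = UVᵀ:
  R  [+0.92367 -0.10945 +0.36723]
  R  [+0.14054 +0.98832 -0.05894]
  R  [-0.35649 +0.10605 +0.92826]
t = (+0.07405, +0.03713, +0.83903) m
tr R = 2.840248; θ = arccos((tr R − 1)/2) = 0.402399 rad = 23.056°
axis k = ((R−Rᵀ)₃₂, (R−Rᵀ)₁₃, (R−Rᵀ)₂₁) / (2 sinθ) = (+0.210639, +0.923992, +0.319172)
rvec = θ·k = (+0.084761, +0.371814, +0.128435)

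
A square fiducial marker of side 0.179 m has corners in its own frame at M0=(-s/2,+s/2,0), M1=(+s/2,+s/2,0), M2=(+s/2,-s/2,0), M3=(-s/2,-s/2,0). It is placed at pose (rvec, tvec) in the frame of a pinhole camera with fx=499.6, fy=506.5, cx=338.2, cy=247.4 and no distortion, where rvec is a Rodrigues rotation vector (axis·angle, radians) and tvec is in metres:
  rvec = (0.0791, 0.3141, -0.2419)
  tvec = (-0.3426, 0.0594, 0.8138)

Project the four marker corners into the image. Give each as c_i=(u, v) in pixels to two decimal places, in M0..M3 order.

c0=(100.08, 346.84) c1=(187.60, 328.32) c2=(157.93, 216.83) c3=(71.66, 243.01)

Intrinsics K: fx=499.6, fy=506.5, cx=338.2, cy=247.4
Marker side s = 0.179 m; corners in marker frame (Z=0):
  M0 = (-0.0895, +0.0895, 0)
  M1 = (+0.0895, +0.0895, 0)
  M2 = (+0.0895, -0.0895, 0)
  M3 = (-0.0895, -0.0895, 0)
rvec = (0.0791, 0.3141, -0.2419), |rvec| = θ = 0.40427 rad = 23.163°
Rodrigues: sinθ=0.39334, 1−cosθ=0.08061; R = I + sinθ·[k]× + (1−cosθ)·[k]×²:
    [+0.92248 +0.24762 +0.29618]
    [-0.22311 +0.96805 -0.11444]
    [-0.31505 +0.03949 +0.94825]
t = (-0.3426, 0.0594, 0.8138) m
M0: Pc = R·M0+t = (-0.40300, +0.16601, +0.84553); u = 499.6·(-0.40300)/0.84553 + 338.2 = 100.0790, v = 506.5·(+0.16601)/0.84553 + 247.4 = 346.8447
M1: Pc = R·M1+t = (-0.23788, +0.12607, +0.78914); u = 499.6·(-0.23788)/0.78914 + 338.2 = 187.6013, v = 506.5·(+0.12607)/0.78914 + 247.4 = 328.3183
M2: Pc = R·M2+t = (-0.28220, -0.04721, +0.78207); u = 499.6·(-0.28220)/0.78207 + 338.2 = 157.9253, v = 506.5·(-0.04721)/0.78207 + 247.4 = 216.8255
M3: Pc = R·M3+t = (-0.44732, -0.00727, +0.83846); u = 499.6·(-0.44732)/0.83846 + 338.2 = 71.6613, v = 506.5·(-0.00727)/0.83846 + 247.4 = 243.0069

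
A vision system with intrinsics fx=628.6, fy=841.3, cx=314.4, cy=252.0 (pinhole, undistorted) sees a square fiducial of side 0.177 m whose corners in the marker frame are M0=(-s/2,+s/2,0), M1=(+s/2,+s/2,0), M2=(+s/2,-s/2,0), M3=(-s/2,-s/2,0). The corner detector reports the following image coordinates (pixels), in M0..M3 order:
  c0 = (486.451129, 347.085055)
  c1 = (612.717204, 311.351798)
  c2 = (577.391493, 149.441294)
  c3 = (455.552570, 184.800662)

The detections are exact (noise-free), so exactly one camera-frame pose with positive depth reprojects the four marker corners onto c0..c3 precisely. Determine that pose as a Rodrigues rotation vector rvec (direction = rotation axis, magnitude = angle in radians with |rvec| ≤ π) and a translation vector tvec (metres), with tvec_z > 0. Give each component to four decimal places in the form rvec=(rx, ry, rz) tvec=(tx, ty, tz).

Intrinsics K: fx=628.6, fy=841.3, cx=314.4, cy=252.0
Marker side s = 0.177 m; corners in marker frame (Z=0):
  M0 = (-0.0885, +0.0885, 0)
  M1 = (+0.0885, +0.0885, 0)
  M2 = (+0.0885, -0.0885, 0)
  M3 = (-0.0885, -0.0885, 0)
Detected image corners:
  c0 = (486.451129, 347.085055) px
  c1 = (612.717204, 311.351798) px
  c2 = (577.391493, 149.441294) px
  c3 = (455.552570, 184.800662) px
Planar DLT: solve 8×8 A·h = b for H (H[2,2]=1):
  H  [+684.94483 +83.76076 +532.58249]
  H  [-208.11926 +867.72157 +246.82622]
  H  [-0.02946 -0.19376 +1.00000]
B = K⁻¹H; ‖b₁‖=1.130225, ‖b₂‖=1.130225; λ = 2/(‖b₁‖+‖b₂‖) = 0.884780, sign → tz>0 ⇒ λ=+0.884780
r₁ = λ·B[:,0] = (+0.97712,-0.21107,-0.02606); r₂ = λ·B[:,1] = (+0.20364,+0.96392,-0.17144)
r₃ = r₁×r₂ = (+0.06131,+0.16221,+0.98485); SVD([r₁ r₂ r₃]) → R = UVᵀ:
  R  [+0.97712 +0.20364 +0.06131]
  R  [-0.21107 +0.96392 +0.16221]
  R  [-0.02606 -0.17144 +0.98485]
t = (+0.30710, -0.00544, +0.88478) m
tr R = 2.925893; θ = arccos((tr R − 1)/2) = 0.273074 rad = 15.646°
axis k = ((R−Rᵀ)₃₂, (R−Rᵀ)₁₃, (R−Rᵀ)₂₁) / (2 sinθ) = (-0.618563, +0.161987, -0.768856)
rvec = θ·k = (-0.168914, +0.044234, -0.209955)

rvec=(-0.1689, 0.0442, -0.2100) tvec=(0.3071, -0.0054, 0.8848)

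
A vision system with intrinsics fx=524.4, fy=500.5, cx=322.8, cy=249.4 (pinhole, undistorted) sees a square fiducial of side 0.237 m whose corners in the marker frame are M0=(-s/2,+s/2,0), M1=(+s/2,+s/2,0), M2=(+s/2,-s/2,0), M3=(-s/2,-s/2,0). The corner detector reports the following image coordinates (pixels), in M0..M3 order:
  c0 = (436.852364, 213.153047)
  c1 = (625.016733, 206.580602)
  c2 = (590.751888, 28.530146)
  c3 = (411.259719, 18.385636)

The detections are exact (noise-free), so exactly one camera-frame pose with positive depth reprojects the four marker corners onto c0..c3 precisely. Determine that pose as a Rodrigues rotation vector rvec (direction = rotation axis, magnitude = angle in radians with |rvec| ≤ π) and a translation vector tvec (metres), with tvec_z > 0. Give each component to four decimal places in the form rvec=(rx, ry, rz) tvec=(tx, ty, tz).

Intrinsics K: fx=524.4, fy=500.5, cx=322.8, cy=249.4
Marker side s = 0.237 m; corners in marker frame (Z=0):
  M0 = (-0.1185, +0.1185, 0)
  M1 = (+0.1185, +0.1185, 0)
  M2 = (+0.1185, -0.1185, 0)
  M3 = (-0.1185, -0.1185, 0)
Detected image corners:
  c0 = (436.852364, 213.153047) px
  c1 = (625.016733, 206.580602) px
  c2 = (590.751888, 28.530146) px
  c3 = (411.259719, 18.385636) px
Planar DLT: solve 8×8 A·h = b for H (H[2,2]=1):
  H  [+971.61038 -7.59461 +519.65586]
  H  [+53.06299 +754.48722 +113.81927]
  H  [+0.38089 -0.26107 +1.00000]
B = K⁻¹H; ‖b₁‖=1.664670, ‖b₂‖=1.664670; λ = 2/(‖b₁‖+‖b₂‖) = 0.600720, sign → tz>0 ⇒ λ=+0.600720
r₁ = λ·B[:,0] = (+0.97217,-0.05033,+0.22881); r₂ = λ·B[:,1] = (+0.08784,+0.98371,-0.15683)
r₃ = r₁×r₂ = (-0.21719,+0.17256,+0.96076); SVD([r₁ r₂ r₃]) → R = UVᵀ:
  R  [+0.97217 +0.08784 -0.21719]
  R  [-0.05033 +0.98371 +0.17256]
  R  [+0.22881 -0.15683 +0.96076]
t = (+0.22551, -0.16273, +0.60072) m
tr R = 2.916637; θ = arccos((tr R − 1)/2) = 0.289739 rad = 16.601°
axis k = ((R−Rᵀ)₃₂, (R−Rᵀ)₁₃, (R−Rᵀ)₂₁) / (2 sinθ) = (-0.576453, -0.780535, -0.241799)
rvec = θ·k = (-0.167021, -0.226151, -0.070059)

rvec=(-0.1670, -0.2262, -0.0701) tvec=(0.2255, -0.1627, 0.6007)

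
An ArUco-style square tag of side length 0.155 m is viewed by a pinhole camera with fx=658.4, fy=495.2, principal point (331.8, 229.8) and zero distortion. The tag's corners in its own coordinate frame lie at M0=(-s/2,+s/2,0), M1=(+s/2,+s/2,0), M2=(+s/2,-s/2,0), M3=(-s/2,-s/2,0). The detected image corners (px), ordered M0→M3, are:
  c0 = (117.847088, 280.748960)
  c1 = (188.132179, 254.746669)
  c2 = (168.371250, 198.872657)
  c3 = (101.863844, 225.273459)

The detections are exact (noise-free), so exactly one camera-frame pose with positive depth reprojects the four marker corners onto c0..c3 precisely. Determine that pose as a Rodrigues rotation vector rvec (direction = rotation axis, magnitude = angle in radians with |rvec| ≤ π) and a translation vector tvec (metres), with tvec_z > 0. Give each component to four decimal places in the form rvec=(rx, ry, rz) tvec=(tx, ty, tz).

rvec=(-0.3321, 0.3126, -0.3916) tvec=(-0.3472, 0.0236, 1.2129)

Intrinsics K: fx=658.4, fy=495.2, cx=331.8, cy=229.8
Marker side s = 0.155 m; corners in marker frame (Z=0):
  M0 = (-0.0775, +0.0775, 0)
  M1 = (+0.0775, +0.0775, 0)
  M2 = (+0.0775, -0.0775, 0)
  M3 = (-0.0775, -0.0775, 0)
Detected image corners:
  c0 = (117.847088, 280.748960) px
  c1 = (188.132179, 254.746669) px
  c2 = (168.371250, 198.872657) px
  c3 = (101.863844, 225.273459) px
Planar DLT: solve 8×8 A·h = b for H (H[2,2]=1):
  H  [+413.54052 +70.96129 +143.33650]
  H  [-214.76549 +285.62347 +239.44241]
  H  [-0.19046 -0.30657 +1.00000]
B = K⁻¹H; ‖b₁‖=0.824504, ‖b₂‖=0.824504; λ = 2/(‖b₁‖+‖b₂‖) = 1.212851, sign → tz>0 ⇒ λ=+1.212851
r₁ = λ·B[:,0] = (+0.87820,-0.41881,-0.23100); r₂ = λ·B[:,1] = (+0.31810,+0.87210,-0.37182)
r₃ = r₁×r₂ = (+0.35718,+0.25306,+0.89910); SVD([r₁ r₂ r₃]) → R = UVᵀ:
  R  [+0.87820 +0.31810 +0.35718]
  R  [-0.41881 +0.87210 +0.25306]
  R  [-0.23100 -0.37182 +0.89910]
t = (-0.34717, +0.02362, +1.21285) m
tr R = 2.649405; θ = arccos((tr R − 1)/2) = 0.601120 rad = 34.442°
axis k = ((R−Rᵀ)₃₂, (R−Rᵀ)₁₃, (R−Rᵀ)₂₁) / (2 sinθ) = (-0.552438, +0.519985, -0.651481)
rvec = θ·k = (-0.332082, +0.312574, -0.391618)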